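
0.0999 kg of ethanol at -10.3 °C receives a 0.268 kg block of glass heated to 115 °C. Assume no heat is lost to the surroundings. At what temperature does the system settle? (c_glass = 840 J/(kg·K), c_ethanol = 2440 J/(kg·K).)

T_f ≈ 49.9 °C

T_f = Σ m_i c_i T_i / Σ m_i c_i:
T_f = (225.12·115 + 243.76·(-10.3)) / (225.12 + 243.76)
    = 23378 / 468.88 ≈ 49.86 °C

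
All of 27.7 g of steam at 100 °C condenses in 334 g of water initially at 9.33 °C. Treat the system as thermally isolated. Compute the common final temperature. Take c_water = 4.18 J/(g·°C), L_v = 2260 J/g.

Taking heat into each body as positive, Σ m c ΔT = 0:
latent heat released on condensation: 27.7×2260 = 62602
  condensate cools 100→T: 27.7×4.18×(T − 100) = 115.79(T − 100)
  original water: 1396.1(T − 9.33)
1511.9 T = 62602 + 11579 + 13026 = 87206
T ≈ 57.68 °C (< 100 °C, so full condensation is consistent).

T_f ≈ 57.7 °C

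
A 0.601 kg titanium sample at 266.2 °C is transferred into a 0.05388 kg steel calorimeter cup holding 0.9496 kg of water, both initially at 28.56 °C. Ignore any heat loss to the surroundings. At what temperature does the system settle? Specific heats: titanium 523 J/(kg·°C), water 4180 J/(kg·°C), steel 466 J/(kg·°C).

Setting the total heat transfer to zero:
0.601×523×(T − 266.2) + 0.9496×4180×(T − 28.56) + 0.05388×466×(T − 28.56) = 0
(314.32 + 3969.3 + 25.11) T = 314.32×266.2 + 3969.3×28.56 + 25.11×28.56
T = 197754 / 4308.8 = 45.9 °C

T_f ≈ 45.9 °C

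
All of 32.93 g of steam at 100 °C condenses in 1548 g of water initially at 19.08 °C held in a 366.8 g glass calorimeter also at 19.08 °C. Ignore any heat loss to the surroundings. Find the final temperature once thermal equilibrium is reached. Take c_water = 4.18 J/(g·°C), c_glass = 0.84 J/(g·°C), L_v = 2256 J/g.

Setting the total heat transfer to zero:
condense steam: −32.93·2256 = −74290
  condensed water 100 °C→T: 137.65(T − 100)
  original water: 6470.6(T − 19.08)
  glass cup: 366.8·0.84·(T − 19.08) = 308.11(T − 19.08)
6916.4 T = 74290 + 13765 + 129339 = 217393
T ≈ 31.43 °C, under the boiling point, so the assumption holds.

T_f ≈ 31.4 °C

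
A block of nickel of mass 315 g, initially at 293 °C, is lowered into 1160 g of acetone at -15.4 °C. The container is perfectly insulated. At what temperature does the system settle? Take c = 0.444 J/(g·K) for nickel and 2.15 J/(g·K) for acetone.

T_f = Σ m_i c_i T_i / Σ m_i c_i:
T_f = (139.86*293 + 2494*(-15.4)) / (139.86 + 2494)
    = 2571.4 / 2633.9 ≈ 0.98 °C

T_f ≈ 1.0 °C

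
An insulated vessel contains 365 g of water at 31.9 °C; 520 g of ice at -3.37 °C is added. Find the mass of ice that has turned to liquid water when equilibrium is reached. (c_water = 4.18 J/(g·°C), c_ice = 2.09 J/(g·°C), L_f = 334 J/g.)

m_melted ≈ 135 g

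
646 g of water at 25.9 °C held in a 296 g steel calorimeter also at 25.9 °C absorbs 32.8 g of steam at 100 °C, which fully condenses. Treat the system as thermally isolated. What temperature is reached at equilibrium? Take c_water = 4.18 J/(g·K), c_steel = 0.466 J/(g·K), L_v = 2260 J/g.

T_f ≈ 54.2 °C

Sum of m c ΔT and latent-heat terms is zero:
latent heat released on condensation: 32.8·2260 = 74128; condensed water 100 °C→T: 137.1(T − 100); original water: 2700.3(T − 25.9); cup: 137.94(T − 25.9)
2975.3 T = 74128 + 13710 + 73510 = 161348
T ≈ 54.23 °C, under the boiling point, so the assumption holds.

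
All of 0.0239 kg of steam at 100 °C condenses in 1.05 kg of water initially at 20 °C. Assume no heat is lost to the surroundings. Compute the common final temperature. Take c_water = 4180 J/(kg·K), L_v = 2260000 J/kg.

Setting the total heat transfer to zero:
steam→water at 100 °C releases m L_v = 0.0239×2260000 = 54014; condensed water 100 °C→T: 99.9(T − 100); original water: 4389(T − 20)
4488.9 T = 54014 + 9990.2 + 87780 = 151784
T ≈ 33.81 °C (< 100 °C, so full condensation is consistent).

T_f ≈ 33.8 °C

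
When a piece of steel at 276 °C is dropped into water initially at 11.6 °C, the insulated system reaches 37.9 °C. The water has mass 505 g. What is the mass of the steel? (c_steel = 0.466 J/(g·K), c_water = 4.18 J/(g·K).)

m ≈ 500 g

|Q_steel| = |Q_water|:
m·0.466·(276 − 37.9) = 505·4.18·(37.9 − 11.6)
110.95 m = 55517  ⇒  m ≈ 500.4 g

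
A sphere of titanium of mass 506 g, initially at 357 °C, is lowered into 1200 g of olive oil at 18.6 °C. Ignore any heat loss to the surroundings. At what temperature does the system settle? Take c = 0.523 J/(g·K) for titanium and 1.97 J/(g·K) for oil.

T_f ≈ 52.7 °C

Setting the total heat transfer to zero:
506·0.523·(T − 357) + 1200·1.97·(T − 18.6) = 0
264.64(T − 357) + 2364(T − 18.6) = 0
(264.64 + 2364) T = 264.64·357 + 2364·18.6
T = 138446/2628.6 ≈ 52.67 °C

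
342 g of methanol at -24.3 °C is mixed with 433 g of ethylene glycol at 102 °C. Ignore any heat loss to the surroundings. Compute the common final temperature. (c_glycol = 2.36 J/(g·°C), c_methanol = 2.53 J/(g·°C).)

T_f ≈ 44.1 °C

T_f is the heat-capacity-weighted average of the initial temperatures:
T_f = (1021.9*102 + 865.26*(-24.3)) / (1021.9 + 865.26)
    = 83206 / 1887.1 ≈ 44.09 °C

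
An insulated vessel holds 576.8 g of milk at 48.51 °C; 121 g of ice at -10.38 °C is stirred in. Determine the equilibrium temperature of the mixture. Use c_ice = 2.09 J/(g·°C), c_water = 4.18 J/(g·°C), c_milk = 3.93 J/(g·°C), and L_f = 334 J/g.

Net heat exchanged in the isolated system is zero:
warm ice to 0 °C: 121×2.09×(0 − (-10.38)) = 2625; latent heat to melt: 121×334 = 40414; meltwater 0→T: 121×4.18×T = 505.78 T; milk cools: 576.8×3.93×(T − 48.51) = 2266.8(T − 48.51)
2772.6 T = 109964 − 43039 = 66925
T ≈ 24.14 °C (positive, so assuming full melt was valid).

T_f ≈ 24.1 °C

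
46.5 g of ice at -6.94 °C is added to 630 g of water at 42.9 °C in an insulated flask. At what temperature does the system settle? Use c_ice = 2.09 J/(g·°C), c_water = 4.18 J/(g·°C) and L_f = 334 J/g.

T_f ≈ 34.2 °C

Let T be the final temperature. ΣQ_i = 0:
warm ice to 0 °C: 46.5·2.09·(0 − (-6.94)) = 674.46
  latent heat to melt: 46.5·334 = 15531
  warm the meltwater: 194.37 T
  water: 2633.4(T − 42.9)
2827.8 T = 112973 − 16205 = 96767
T ≈ 34.22 °C (positive, so assuming full melt was valid).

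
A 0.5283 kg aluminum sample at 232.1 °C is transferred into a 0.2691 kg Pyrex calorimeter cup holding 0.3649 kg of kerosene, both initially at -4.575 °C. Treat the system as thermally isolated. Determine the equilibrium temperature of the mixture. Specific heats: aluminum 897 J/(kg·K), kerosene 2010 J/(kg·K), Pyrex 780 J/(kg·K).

T_f ≈ 74.6 °C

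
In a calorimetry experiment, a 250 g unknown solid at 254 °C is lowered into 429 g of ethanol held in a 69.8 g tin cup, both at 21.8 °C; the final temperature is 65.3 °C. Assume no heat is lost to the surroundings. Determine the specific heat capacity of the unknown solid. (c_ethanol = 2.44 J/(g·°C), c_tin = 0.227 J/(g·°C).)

Net heat exchanged in the isolated system is zero:
250·c·(65.3 − 254) + 429·2.44·(65.3 − 21.8) + 69.8·0.227·(65.3 − 21.8) = 0
-47175 c = -46223
c = -46223/-47175 ≈ 0.9798 J/(g·°C)

c ≈ 0.98 J/(g·°C)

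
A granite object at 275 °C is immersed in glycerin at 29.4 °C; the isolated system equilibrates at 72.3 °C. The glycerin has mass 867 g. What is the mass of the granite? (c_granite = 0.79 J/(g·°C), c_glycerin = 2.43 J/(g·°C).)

Let T be the final temperature. ΣQ_i = 0:
m×0.79×(72.3 − 275) + 867×2.43×(72.3 − 29.4) = 0
-160.13 m = -90382
m = -90382/-160.13 ≈ 564.4 g

m ≈ 564 g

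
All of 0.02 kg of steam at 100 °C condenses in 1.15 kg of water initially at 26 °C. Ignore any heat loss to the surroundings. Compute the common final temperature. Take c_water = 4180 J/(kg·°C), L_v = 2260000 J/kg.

Setting the total heat transfer to zero:
latent heat released on condensation: 0.02×2260000 = 45200; condensed water 100 °C→T: 83.6(T − 100); water warms: 1.15×4180×(T − 26) = 4807(T − 26)
4890.6 T = 45200 + 8360 + 124982 = 178542
T ≈ 36.51 °C, under the boiling point, so the assumption holds.

T_f ≈ 36.5 °C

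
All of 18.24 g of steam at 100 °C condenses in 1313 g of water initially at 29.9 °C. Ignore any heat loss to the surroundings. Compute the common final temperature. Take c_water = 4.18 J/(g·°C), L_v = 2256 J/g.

T_f ≈ 38.3 °C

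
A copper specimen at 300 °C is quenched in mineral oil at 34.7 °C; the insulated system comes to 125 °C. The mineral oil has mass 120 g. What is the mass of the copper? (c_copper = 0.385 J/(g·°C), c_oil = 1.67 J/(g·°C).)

m ≈ 269 g

Heat lost by the copper = heat gained by the oil:
m·0.385·(300 − 125) = 120·1.67·(125 − 34.7)
67.38 m = 18096  ⇒  m ≈ 268.6 g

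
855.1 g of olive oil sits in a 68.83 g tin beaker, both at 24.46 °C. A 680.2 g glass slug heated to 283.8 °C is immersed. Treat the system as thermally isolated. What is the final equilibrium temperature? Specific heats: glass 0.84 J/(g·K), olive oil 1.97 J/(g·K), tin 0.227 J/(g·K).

T_f ≈ 89.7 °C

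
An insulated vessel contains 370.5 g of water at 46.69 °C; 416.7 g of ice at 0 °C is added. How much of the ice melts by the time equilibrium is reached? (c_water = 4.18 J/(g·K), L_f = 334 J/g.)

m_melted ≈ 216 g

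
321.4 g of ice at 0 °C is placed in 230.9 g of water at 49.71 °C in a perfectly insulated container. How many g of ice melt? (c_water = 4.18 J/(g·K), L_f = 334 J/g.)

Water can give up m c ΔT = 230.9×4.18×49.71 = 47978 J before reaching 0 °C.
Melting all 321.4 g of ice would need 321.4×334 = 107348 J.
47978 J < 107348 J, so only part of the ice melts and the system sits at 0 °C.
m_melted×334 = 47978  ⇒  m_melted ≈ 143.6 g.

m_melted ≈ 144 g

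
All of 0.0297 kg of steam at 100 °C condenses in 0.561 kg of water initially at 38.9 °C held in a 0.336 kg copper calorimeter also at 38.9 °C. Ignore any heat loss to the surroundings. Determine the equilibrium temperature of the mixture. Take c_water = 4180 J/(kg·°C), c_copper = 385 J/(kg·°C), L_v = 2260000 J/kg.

T_f ≈ 67.7 °C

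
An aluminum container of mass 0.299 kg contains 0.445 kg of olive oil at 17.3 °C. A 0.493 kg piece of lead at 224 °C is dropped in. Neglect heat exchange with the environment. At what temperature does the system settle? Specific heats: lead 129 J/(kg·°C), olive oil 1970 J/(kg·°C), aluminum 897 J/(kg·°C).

T_f ≈ 28.2 °C

Setting the total heat transfer to zero:
0.493*129*(T − 224) + 0.445*1970*(T − 17.3) + 0.299*897*(T − 17.3) = 0
63.6(T − 224) + 876.65(T − 17.3) + 268.2(T − 17.3) = 0
1208.5 T = 34052
T = 34052/1208.5 ≈ 28.18 °C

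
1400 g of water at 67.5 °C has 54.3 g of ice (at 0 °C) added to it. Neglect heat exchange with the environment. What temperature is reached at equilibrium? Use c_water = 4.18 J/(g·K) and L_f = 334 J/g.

T_f ≈ 62.0 °C

Setting the total heat transfer to zero:
fusion: m_ice L_f = 54.3·334 = 18136; meltwater 0→T: 54.3·4.18·T = 226.97 T; water cools: 1400·4.18·(T − 67.5) = 5852(T − 67.5)
6079 T = 395010 − 18136 = 376874
T ≈ 62.00 °C (positive, so assuming full melt was valid).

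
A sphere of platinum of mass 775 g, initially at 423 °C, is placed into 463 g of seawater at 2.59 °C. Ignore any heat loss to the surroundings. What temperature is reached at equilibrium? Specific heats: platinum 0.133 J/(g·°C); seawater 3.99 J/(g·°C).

T_f = Σ m_i c_i T_i / Σ m_i c_i:
T_f = (103.08·423 + 1847.4·2.59) / (103.08 + 1847.4)
    = 48385 / 1950.4 ≈ 24.81 °C

T_f ≈ 24.8 °C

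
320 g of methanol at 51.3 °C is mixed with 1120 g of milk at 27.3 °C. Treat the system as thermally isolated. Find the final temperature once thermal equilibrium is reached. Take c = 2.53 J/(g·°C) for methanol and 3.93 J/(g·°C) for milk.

Energy conservation, ΣQ = 0:
320*2.53*(T − 51.3) + 1120*3.93*(T − 27.3) = 0
5211.2 T = 161696
T ≈ 31.03 °C

T_f ≈ 31.0 °C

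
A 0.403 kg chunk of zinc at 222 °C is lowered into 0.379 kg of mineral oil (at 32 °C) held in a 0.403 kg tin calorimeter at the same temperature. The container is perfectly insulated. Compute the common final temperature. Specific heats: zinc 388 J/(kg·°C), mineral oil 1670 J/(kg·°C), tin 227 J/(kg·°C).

T_f ≈ 65.7 °C

T_f = Σ m_i c_i T_i / Σ m_i c_i:
T_f = (156.36×222 + 632.93×32 + 91.48×32) / (156.36 + 632.93 + 91.48)
    = 57894 / 880.77 ≈ 65.73 °C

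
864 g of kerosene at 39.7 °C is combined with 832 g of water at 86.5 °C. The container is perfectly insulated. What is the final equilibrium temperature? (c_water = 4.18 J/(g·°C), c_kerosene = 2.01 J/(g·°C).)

T_f ≈ 70.9 °C

Net heat exchanged in the isolated system is zero:
832*4.18*(T − 86.5) + 864*2.01*(T − 39.7) = 0
3477.8(T − 86.5) + 1736.6(T − 39.7) = 0
5214.4 T = 369771
T = 369771 / 5214.4 = 70.9 °C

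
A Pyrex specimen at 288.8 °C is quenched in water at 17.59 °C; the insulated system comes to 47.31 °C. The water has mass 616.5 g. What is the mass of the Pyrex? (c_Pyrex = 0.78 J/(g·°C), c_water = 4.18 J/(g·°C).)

m ≈ 407 g

|Q_Pyrex| = |Q_water|:
m·0.78·(288.8 − 47.31) = 616.5·4.18·(47.31 − 17.59)
188.36 m = 76588  ⇒  m ≈ 406.6 g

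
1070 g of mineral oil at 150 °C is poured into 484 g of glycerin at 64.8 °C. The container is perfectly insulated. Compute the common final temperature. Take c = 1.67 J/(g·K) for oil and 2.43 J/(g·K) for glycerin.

Conservation of energy gives ΣQ = 0:
1070*1.67*(T − 150) + 484*2.43*(T − 64.8) = 0
1786.9(T − 150) + 1176.1(T − 64.8) = 0
2963 T = 344248
T = 344248 / 2963 = 116 °C

T_f ≈ 116.2 °C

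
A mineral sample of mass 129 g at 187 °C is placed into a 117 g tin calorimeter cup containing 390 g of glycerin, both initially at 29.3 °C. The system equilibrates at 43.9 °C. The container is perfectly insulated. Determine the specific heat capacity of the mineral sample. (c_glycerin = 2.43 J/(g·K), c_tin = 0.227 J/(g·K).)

Conservation of energy gives ΣQ = 0:
129·c·(43.9 − 187) + 390·2.43·(43.9 − 29.3) + 117·0.227·(43.9 − 29.3) = 0
-18460 c = -14224
c = -14224/-18460 ≈ 0.7705 J/(g·K)

c ≈ 0.771 J/(g·K)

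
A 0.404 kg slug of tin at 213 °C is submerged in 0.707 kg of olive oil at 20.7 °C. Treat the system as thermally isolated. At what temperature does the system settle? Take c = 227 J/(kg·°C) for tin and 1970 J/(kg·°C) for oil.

Conservation of energy gives ΣQ = 0:
0.404×227×(T − 213) + 0.707×1970×(T − 20.7) = 0
91.71(T − 213) + 1392.8(T − 20.7) = 0
1484.5 T = 48365
T ≈ 32.58 °C

T_f ≈ 32.6 °C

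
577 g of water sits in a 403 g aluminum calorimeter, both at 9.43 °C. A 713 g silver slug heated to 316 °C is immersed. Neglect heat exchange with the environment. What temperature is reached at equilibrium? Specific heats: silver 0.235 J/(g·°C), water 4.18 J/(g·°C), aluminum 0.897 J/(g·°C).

T_f ≈ 26.9 °C

Conservation of energy gives ΣQ = 0:
713*0.235*(T − 316) + 577*4.18*(T − 9.43) + 403*0.897*(T − 9.43) = 0
167.55(T − 316) + 2411.9(T − 9.43) + 361.49(T − 9.43) = 0
2940.9 T = 79100
T = 79100/2940.9 ≈ 26.90 °C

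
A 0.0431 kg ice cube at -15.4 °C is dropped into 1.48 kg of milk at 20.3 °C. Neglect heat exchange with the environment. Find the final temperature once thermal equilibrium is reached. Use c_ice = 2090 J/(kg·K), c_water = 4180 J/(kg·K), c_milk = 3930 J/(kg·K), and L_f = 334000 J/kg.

T_f ≈ 17.1 °C

Sum of m c ΔT and latent-heat terms is zero:
warm ice to 0 °C: 0.0431·2090·(0 − (-15.4)) = 1387.2; latent heat to melt: 0.0431·334000 = 14395; meltwater 0→T: 0.0431·4180·T = 180.16 T; milk: 5816.4(T − 20.3)
5996.6 T = 118073 − 15783 = 102290
T ≈ 17.06 °C. Since T > 0 °C, the all-ice-melts assumption holds.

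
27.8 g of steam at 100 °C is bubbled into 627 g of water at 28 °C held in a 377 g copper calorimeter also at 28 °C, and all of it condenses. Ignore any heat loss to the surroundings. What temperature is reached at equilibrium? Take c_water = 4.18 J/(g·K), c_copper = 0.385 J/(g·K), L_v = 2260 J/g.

Energy balance with sensible and latent terms:
steam→water at 100 °C releases m L_v = 27.8×2260 = 62828; condensate cools 100→T: 27.8×4.18×(T − 100) = 116.2(T − 100); water warms: 627×4.18×(T − 28) = 2620.9(T − 28); cup: 145.15(T − 28)
2882.2 T = 62828 + 11620 + 77448 = 151897
T ≈ 52.70 °C — below 100 °C, confirming all the steam condensed.

T_f ≈ 52.7 °C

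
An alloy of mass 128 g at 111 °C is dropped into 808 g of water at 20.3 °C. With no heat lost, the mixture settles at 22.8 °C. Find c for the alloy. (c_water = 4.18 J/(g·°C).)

Energy conservation, ΣQ = 0:
128·c·(22.8 − 111) + 808·4.18·(22.8 − 20.3) = 0
-11290 c = -8443.6
c = -8443.6/-11290 ≈ 0.7479 J/(g·°C)

c ≈ 0.748 J/(g·°C)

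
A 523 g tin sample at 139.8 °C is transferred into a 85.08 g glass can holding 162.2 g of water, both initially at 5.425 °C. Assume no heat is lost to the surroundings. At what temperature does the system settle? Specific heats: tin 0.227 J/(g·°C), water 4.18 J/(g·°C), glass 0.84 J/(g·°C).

T_f ≈ 23.8 °C

Taking heat into each body as positive, Σ m c ΔT = 0:
523*0.227*(T − 139.8) + 162.2*4.18*(T − 5.425) + 85.08*0.84*(T − 5.425) = 0
118.72(T − 139.8) + 678(T − 5.425) + 71.47(T − 5.425) = 0
(118.72 + 678 + 71.47) T = 118.72*139.8 + 678*5.425 + 71.47*5.425
T ≈ 23.80 °C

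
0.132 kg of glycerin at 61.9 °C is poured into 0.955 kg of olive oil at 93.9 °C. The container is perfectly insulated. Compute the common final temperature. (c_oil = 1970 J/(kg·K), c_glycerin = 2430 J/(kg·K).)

T_f ≈ 89.2 °C

Net heat exchanged in the isolated system is zero:
0.955*1970*(T − 93.9) + 0.132*2430*(T − 61.9) = 0
1881.3(T − 93.9) + 320.76(T − 61.9) = 0
2202.1 T = 196514
T = 196514/2202.1 ≈ 89.24 °C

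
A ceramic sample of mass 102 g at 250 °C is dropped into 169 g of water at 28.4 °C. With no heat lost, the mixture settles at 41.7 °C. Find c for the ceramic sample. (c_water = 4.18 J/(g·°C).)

m_s c (T_s − T_f) = m_water c_water (T_f − T_0):
102×c×(250 − 41.7) = 169×4.18×(41.7 − 28.4)
21247 c = 9395.4  ⇒  c ≈ 0.4422 J/(g·°C)

c ≈ 0.442 J/(g·°C)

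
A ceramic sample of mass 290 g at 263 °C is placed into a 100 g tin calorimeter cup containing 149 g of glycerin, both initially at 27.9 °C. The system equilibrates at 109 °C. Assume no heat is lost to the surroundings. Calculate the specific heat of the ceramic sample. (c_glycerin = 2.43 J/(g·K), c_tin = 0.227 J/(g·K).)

c ≈ 0.699 J/(g·K)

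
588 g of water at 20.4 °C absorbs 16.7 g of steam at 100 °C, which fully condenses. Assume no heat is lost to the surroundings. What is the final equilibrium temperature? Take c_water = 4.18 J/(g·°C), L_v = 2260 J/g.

Let T be the final temperature. ΣQ_i = 0:
steam→water at 100 °C releases m L_v = 16.7·2260 = 37742
  condensate cools 100→T: 16.7·4.18·(T − 100) = 69.81(T − 100)
  original water: 2457.8(T − 20.4)
2527.6 T = 37742 + 6980.6 + 50140 = 94863
T ≈ 37.53 °C, under the boiling point, so the assumption holds.

T_f ≈ 37.5 °C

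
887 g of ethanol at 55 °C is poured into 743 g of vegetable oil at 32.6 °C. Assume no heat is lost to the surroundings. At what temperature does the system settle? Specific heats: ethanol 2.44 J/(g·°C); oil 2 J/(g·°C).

T_f ≈ 45.9 °C

Let T be the final temperature. ΣQ_i = 0:
887·2.44·(T − 55) + 743·2·(T − 32.6) = 0
2164.3(T − 55) + 1486(T − 32.6) = 0
(2164.3 + 1486) T = 2164.3·55 + 1486·32.6
T ≈ 45.88 °C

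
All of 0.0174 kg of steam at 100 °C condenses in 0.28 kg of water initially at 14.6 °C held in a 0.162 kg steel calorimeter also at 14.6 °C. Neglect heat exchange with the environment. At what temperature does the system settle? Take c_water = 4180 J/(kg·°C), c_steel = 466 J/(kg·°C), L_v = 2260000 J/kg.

T_f ≈ 49.1 °C

Heat gained plus heat lost sum to zero:
steam→water at 100 °C releases m L_v = 0.0174×2260000 = 39324; condensed water 100 °C→T: 72.73(T − 100); water warms: 0.28×4180×(T − 14.6) = 1170.4(T − 14.6); steel cup: 0.162×466×(T − 14.6) = 75.49(T − 14.6)
1318.6 T = 39324 + 7273.2 + 18190 = 64787
T ≈ 49.13 °C — below 100 °C, confirming all the steam condensed.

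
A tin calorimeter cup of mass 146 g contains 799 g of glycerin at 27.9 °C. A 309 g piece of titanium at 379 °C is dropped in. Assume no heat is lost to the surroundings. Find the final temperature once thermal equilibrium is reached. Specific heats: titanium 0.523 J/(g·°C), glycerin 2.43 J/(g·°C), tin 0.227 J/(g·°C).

Net heat exchanged in the isolated system is zero:
309·0.523·(T − 379) + 799·2.43·(T − 27.9) + 146·0.227·(T − 27.9) = 0
(161.61 + 1941.6 + 33.14) T = 161.61·379 + 1941.6·27.9 + 33.14·27.9
T ≈ 54.46 °C

T_f ≈ 54.5 °C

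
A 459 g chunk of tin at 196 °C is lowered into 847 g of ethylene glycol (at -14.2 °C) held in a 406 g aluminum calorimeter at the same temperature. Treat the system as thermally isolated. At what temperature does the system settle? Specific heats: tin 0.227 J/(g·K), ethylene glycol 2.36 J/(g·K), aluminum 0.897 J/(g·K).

Conservation of energy gives ΣQ = 0:
459×0.227×(T − 196) + 847×2.36×(T − (-14.2)) + 406×0.897×(T − (-14.2)) = 0
104.19(T − 196) + 1998.9(T − (-14.2)) + 364.18(T − (-14.2)) = 0
(104.19 + 1998.9 + 364.18) T = 104.19×196 + 1998.9×(-14.2) + 364.18×(-14.2)
T = -13134 / 2467.3 = -5.32 °C

T_f ≈ -5.3 °C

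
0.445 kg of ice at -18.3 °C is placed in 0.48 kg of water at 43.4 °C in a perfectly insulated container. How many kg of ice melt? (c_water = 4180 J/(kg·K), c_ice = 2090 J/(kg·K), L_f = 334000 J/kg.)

Heat available from the water dropping to 0 °C: 0.48·4180·43.4 = 87078 J.
Of that, 0.445·2090·18.3 = 17020 J goes to bring the ice to 0 °C, leaving 70058 J.
Melting all 0.445 kg of ice would need 0.445·334000 = 148630 J.
70058 J < 148630 J, so only part of the ice melts and the system sits at 0 °C.
m_melted·334000 = 70058  ⇒  m_melted ≈ 0.2098 kg.

m_melted ≈ 0.21 kg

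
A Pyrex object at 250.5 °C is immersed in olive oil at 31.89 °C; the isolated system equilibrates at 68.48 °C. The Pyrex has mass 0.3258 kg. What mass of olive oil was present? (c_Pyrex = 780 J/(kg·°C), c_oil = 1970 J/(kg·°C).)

m ≈ 0.642 kg

Heat gained plus heat lost sum to zero:
0.3258·780·(68.48 − 250.5) + m·1970·(68.48 − 31.89) = 0
72082 m = 46256
m = 46256/72082 ≈ 0.6417 kg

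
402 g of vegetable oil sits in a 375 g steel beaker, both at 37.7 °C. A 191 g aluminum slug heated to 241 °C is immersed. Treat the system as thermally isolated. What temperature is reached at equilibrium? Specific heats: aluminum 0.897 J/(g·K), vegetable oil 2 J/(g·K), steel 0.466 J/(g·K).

T_f ≈ 68.0 °C

Let T be the final temperature. ΣQ_i = 0:
191*0.897*(T − 241) + 402*2*(T − 37.7) + 375*0.466*(T − 37.7) = 0
171.33(T − 241) + 804(T − 37.7) + 174.75(T − 37.7) = 0
(171.33 + 804 + 174.75) T = 171.33*241 + 804*37.7 + 174.75*37.7
T = 78189/1150.1 ≈ 67.99 °C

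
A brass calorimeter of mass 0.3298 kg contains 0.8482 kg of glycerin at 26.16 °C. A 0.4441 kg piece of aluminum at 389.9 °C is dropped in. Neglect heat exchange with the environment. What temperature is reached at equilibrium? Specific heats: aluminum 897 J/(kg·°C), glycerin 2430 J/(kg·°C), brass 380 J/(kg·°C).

Conservation of energy gives ΣQ = 0:
0.4441*897*(T − 389.9) + 0.8482*2430*(T − 26.16) + 0.3298*380*(T − 26.16) = 0
398.36(T − 389.9) + 2061.1(T − 26.16) + 125.32(T − 26.16) = 0
(398.36 + 2061.1 + 125.32) T = 398.36*389.9 + 2061.1*26.16 + 125.32*26.16
T = 212517/2584.8 ≈ 82.22 °C

T_f ≈ 82.2 °C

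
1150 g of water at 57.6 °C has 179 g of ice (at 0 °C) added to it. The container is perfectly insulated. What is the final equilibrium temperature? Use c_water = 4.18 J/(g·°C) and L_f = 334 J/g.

Heat gained plus heat lost sum to zero:
latent heat to melt: 179·334 = 59786; meltwater 0→T: 179·4.18·T = 748.22 T; water: 4807(T − 57.6)
5555.2 T = 276883 − 59786 = 217097
T ≈ 39.08 °C. Since T > 0 °C, the all-ice-melts assumption holds.

T_f ≈ 39.1 °C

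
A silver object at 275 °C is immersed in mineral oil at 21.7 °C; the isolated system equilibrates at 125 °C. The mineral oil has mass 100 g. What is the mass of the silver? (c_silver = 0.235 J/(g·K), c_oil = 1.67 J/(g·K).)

m ≈ 489 g

Heat lost by the silver = heat gained by the oil:
m·0.235·(275 − 125) = 100·1.67·(125 − 21.7)
35.25 m = 17251  ⇒  m ≈ 489.4 g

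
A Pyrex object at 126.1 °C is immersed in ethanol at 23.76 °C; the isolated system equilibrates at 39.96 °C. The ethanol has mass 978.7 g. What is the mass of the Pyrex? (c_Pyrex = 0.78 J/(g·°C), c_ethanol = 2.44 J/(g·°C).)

Net heat exchanged in the isolated system is zero:
m·0.78·(39.96 − 126.1) + 978.7·2.44·(39.96 − 23.76) = 0
-67.19 m = -38686
m = -38686/-67.19 ≈ 575.8 g

m ≈ 576 g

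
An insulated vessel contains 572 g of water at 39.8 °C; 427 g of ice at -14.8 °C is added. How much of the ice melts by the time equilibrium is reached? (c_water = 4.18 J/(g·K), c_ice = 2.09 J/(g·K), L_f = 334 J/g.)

m_melted ≈ 245 g

Heat available from the water dropping to 0 °C: 572·4.18·39.8 = 95160 J.
Of that, 427·2.09·14.8 = 13208 J goes to bring the ice to 0 °C, leaving 81952 J.
To melt every bit of ice: 427·334 = 142618 J.
81952 J < 142618 J, so only part of the ice melts and the system sits at 0 °C.
m_melted·334 = 81952  ⇒  m_melted ≈ 245.4 g.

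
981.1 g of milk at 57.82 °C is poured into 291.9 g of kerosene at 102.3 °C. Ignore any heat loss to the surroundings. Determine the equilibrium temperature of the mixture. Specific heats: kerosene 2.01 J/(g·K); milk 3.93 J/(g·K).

Setting the total heat transfer to zero:
291.9*2.01*(T − 102.3) + 981.1*3.93*(T − 57.82) = 0
586.72(T − 102.3) + 3855.7(T − 57.82) = 0
(586.72 + 3855.7) T = 586.72*102.3 + 3855.7*57.82
T = 282959/4442.4 ≈ 63.69 °C

T_f ≈ 63.7 °C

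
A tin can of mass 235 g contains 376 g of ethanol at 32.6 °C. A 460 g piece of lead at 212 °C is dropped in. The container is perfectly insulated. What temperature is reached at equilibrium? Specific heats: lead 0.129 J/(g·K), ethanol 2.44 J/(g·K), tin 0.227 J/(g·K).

T_f ≈ 42.9 °C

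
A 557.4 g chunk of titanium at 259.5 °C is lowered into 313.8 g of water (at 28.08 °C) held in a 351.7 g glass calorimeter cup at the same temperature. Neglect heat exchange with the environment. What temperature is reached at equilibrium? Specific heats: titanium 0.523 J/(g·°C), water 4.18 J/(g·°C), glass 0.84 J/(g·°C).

Energy conservation, ΣQ = 0:
557.4×0.523×(T − 259.5) + 313.8×4.18×(T − 28.08) + 351.7×0.84×(T − 28.08) = 0
291.52(T − 259.5) + 1311.7(T − 28.08) + 295.43(T − 28.08) = 0
1898.6 T = 120777
T = 120777/1898.6 ≈ 63.61 °C

T_f ≈ 63.6 °C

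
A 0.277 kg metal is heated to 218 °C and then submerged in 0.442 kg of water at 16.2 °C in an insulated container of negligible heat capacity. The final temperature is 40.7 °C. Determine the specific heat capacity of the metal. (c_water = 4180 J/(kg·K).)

c ≈ 922 J/(kg·K)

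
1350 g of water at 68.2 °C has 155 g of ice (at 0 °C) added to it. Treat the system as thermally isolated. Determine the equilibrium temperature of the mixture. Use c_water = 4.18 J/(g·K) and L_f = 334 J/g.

Energy conservation, ΣQ = 0:
latent heat to melt: 155×334 = 51770
  warm the meltwater: 647.9 T
  water cools: 1350×4.18×(T − 68.2) = 5643(T − 68.2)
6290.9 T = 384853 − 51770 = 333083
T ≈ 52.95 °C. Since T > 0 °C, the all-ice-melts assumption holds.

T_f ≈ 52.9 °C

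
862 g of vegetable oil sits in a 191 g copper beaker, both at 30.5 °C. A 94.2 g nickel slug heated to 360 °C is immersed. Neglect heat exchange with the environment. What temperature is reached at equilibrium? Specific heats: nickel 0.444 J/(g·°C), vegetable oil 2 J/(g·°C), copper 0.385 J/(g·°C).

Taking heat into each body as positive, Σ m c ΔT = 0:
94.2×0.444×(T − 360) + 862×2×(T − 30.5) + 191×0.385×(T − 30.5) = 0
41.82(T − 360) + 1724(T − 30.5) + 73.53(T − 30.5) = 0
(41.82 + 1724 + 73.53) T = 41.82×360 + 1724×30.5 + 73.53×30.5
T ≈ 37.99 °C

T_f ≈ 38.0 °C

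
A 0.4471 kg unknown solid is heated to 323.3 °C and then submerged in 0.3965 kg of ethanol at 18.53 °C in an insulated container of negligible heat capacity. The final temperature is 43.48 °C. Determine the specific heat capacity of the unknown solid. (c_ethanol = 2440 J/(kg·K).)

c ≈ 193 J/(kg·K)

Heat gained plus heat lost sum to zero:
0.4471·c·(43.48 − 323.3) + 0.3965·2440·(43.48 − 18.53) = 0
-125.11 c = -24138
c = -24138/-125.11 ≈ 192.9 J/(kg·K)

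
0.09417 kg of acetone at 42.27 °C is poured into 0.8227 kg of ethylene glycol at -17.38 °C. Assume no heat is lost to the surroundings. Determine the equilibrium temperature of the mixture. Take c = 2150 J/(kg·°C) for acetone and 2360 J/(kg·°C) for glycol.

T_f ≈ -11.7 °C

Heat gained plus heat lost sum to zero:
0.09417·2150·(T − 42.27) + 0.8227·2360·(T − (-17.38)) = 0
2144 T = -25186
T = -25186 / 2144 = -11.7 °C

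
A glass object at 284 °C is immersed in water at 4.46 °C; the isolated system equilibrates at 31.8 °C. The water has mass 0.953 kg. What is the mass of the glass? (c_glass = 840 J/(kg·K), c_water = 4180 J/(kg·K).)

Let T be the final temperature. ΣQ_i = 0:
m·840·(31.8 − 284) + 0.953·4180·(31.8 − 4.46) = 0
-211848 m = -108910
m = -108910/-211848 ≈ 0.5141 kg

m ≈ 0.514 kg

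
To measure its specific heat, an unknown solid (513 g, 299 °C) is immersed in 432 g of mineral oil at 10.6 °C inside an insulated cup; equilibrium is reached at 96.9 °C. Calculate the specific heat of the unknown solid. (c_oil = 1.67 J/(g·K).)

c ≈ 0.601 J/(g·K)

Let T be the final temperature. ΣQ_i = 0:
513×c×(96.9 − 299) + 432×1.67×(96.9 − 10.6) = 0
-103677 c = -62260
c = -62260/-103677 ≈ 0.6005 J/(g·K)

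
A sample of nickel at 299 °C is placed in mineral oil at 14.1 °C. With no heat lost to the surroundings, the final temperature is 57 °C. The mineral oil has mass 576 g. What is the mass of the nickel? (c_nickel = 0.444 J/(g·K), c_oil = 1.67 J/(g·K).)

m ≈ 384 g

Heat gained plus heat lost sum to zero:
m·0.444·(57 − 299) + 576·1.67·(57 − 14.1) = 0
-107.45 m = -41266
m = -41266/-107.45 ≈ 384.1 g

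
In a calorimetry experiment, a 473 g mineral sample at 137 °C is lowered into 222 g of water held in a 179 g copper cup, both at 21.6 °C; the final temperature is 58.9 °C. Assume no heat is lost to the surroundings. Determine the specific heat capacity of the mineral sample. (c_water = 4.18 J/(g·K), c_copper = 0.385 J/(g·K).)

c ≈ 1.01 J/(g·K)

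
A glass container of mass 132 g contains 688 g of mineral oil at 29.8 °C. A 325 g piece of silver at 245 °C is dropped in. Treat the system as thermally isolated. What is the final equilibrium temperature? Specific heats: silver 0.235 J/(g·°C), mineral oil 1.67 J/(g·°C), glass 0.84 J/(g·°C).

Conservation of energy gives ΣQ = 0:
325*0.235*(T − 245) + 688*1.67*(T − 29.8) + 132*0.84*(T − 29.8) = 0
76.38(T − 245) + 1149(T − 29.8) + 110.88(T − 29.8) = 0
(76.38 + 1149 + 110.88) T = 76.38*245 + 1149*29.8 + 110.88*29.8
T = 56255/1336.2 ≈ 42.10 °C

T_f ≈ 42.1 °C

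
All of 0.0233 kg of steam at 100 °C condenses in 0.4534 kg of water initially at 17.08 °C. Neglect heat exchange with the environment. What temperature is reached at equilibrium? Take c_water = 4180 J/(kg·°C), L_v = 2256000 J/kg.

Sum of m c ΔT and latent-heat terms is zero:
condense steam: −0.0233·2256000 = −52565; condensate cools 100→T: 0.0233·4180·(T − 100) = 97.39(T − 100); water warms: 0.4534·4180·(T − 17.08) = 1895.2(T − 17.08)
1992.6 T = 52565 + 9739.4 + 32370 = 94674
T ≈ 47.51 °C (< 100 °C, so full condensation is consistent).

T_f ≈ 47.5 °C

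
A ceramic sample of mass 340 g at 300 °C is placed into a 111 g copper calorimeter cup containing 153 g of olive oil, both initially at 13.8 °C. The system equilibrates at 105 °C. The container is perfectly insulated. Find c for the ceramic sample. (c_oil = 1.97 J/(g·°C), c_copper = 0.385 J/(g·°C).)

c ≈ 0.473 J/(g·°C)

Conservation of energy gives ΣQ = 0:
340×c×(105 − 300) + 153×1.97×(105 − 13.8) + 111×0.385×(105 − 13.8) = 0
-66300 c = -31386
c = -31386/-66300 ≈ 0.4734 J/(g·°C)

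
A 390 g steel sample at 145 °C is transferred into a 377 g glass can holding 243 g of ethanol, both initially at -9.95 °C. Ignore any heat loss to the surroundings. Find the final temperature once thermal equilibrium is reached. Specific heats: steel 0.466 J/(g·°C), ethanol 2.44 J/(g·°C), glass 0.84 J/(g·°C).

T_f ≈ 15.9 °C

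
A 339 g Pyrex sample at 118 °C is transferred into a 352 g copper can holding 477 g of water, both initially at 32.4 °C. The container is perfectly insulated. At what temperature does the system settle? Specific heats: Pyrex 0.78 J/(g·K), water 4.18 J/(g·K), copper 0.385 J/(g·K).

T_f ≈ 41.9 °C

Setting the total heat transfer to zero:
339·0.78·(T − 118) + 477·4.18·(T − 32.4) + 352·0.385·(T − 32.4) = 0
264.42(T − 118) + 1993.9(T − 32.4) + 135.52(T − 32.4) = 0
2393.8 T = 100193
T = 100193/2393.8 ≈ 41.86 °C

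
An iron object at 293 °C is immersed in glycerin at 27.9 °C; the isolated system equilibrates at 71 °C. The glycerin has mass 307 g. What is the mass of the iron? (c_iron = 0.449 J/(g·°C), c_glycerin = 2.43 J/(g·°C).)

Conservation of energy gives ΣQ = 0:
m×0.449×(71 − 293) + 307×2.43×(71 − 27.9) = 0
-99.68 m = -32153
m = -32153/-99.68 ≈ 322.6 g

m ≈ 323 g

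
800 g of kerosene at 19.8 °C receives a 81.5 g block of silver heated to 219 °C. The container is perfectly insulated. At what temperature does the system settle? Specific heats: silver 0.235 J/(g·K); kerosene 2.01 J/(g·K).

T_f ≈ 22.1 °C

Taking heat into each body as positive, Σ m c ΔT = 0:
81.5×0.235×(T − 219) + 800×2.01×(T − 19.8) = 0
1627.2 T = 36033
T = 36033/1627.2 ≈ 22.14 °C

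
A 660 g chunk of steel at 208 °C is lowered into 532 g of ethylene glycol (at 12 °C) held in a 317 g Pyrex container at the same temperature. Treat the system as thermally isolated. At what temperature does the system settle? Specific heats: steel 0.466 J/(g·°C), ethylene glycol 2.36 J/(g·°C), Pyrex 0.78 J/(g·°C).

With ΣQ=0 the equilibrium temperature is the m·c-weighted mean:
T_f = (307.56×208 + 1255.5×12 + 247.26×12) / (307.56 + 1255.5 + 247.26)
    = 82006 / 1810.3 ≈ 45.30 °C

T_f ≈ 45.3 °C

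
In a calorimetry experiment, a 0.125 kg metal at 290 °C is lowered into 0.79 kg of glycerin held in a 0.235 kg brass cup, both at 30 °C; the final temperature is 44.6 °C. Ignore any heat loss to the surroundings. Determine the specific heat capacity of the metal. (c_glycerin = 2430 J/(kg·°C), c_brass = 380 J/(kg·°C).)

c ≈ 956 J/(kg·°C)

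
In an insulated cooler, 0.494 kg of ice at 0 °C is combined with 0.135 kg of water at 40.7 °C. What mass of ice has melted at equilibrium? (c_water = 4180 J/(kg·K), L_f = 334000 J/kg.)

m_melted ≈ 0.0688 kg

Cooling the water to 0 °C releases 0.135·4180·40.7 = 22967 J.
Melting all 0.494 kg of ice would need 0.494·334000 = 164996 J.
22967 J < 164996 J, so only part of the ice melts and the system sits at 0 °C.
m_melt = 22967 / L_f = 0.06876 kg.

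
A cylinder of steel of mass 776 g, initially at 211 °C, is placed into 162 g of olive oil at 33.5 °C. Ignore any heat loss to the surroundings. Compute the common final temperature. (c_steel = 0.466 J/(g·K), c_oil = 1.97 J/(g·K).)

Let T be the final temperature. ΣQ_i = 0:
776*0.466*(T − 211) + 162*1.97*(T − 33.5) = 0
361.62(T − 211) + 319.14(T − 33.5) = 0
680.76 T = 86992
T = 86992/680.76 ≈ 127.79 °C

T_f ≈ 127.8 °C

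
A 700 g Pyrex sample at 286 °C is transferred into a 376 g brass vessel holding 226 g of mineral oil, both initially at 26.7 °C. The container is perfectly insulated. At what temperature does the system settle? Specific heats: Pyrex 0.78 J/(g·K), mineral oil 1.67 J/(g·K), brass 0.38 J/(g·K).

T_f ≈ 159.5 °C

Energy conservation, ΣQ = 0:
700*0.78*(T − 286) + 226*1.67*(T − 26.7) + 376*0.38*(T − 26.7) = 0
546(T − 286) + 377.42(T − 26.7) + 142.88(T − 26.7) = 0
(546 + 377.42 + 142.88) T = 546*286 + 377.42*26.7 + 142.88*26.7
T = 170048/1066.3 ≈ 159.47 °C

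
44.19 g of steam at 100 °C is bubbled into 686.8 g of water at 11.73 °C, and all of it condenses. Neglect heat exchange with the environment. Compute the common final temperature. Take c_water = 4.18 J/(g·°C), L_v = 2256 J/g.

T_f ≈ 49.7 °C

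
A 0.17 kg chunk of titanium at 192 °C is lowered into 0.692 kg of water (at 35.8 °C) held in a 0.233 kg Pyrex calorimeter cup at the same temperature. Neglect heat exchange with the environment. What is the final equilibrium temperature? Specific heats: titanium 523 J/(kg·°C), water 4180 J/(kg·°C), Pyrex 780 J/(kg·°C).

Energy conservation, ΣQ = 0:
0.17·523·(T − 192) + 0.692·4180·(T − 35.8) + 0.233·780·(T − 35.8) = 0
88.91(T − 192) + 2892.6(T − 35.8) + 181.74(T − 35.8) = 0
3163.2 T = 127131
T = 127131/3163.2 ≈ 40.19 °C

T_f ≈ 40.2 °C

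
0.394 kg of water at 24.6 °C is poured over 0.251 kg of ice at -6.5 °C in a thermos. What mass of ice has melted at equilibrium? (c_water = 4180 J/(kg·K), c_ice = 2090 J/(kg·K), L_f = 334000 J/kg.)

m_melted ≈ 0.111 kg

Heat available from the water dropping to 0 °C: 0.394×4180×24.6 = 40514 J.
Warming the ice to 0 °C takes 0.251×2090×6.5 = 3409.8 J, leaving 37104 J for melting.
Fully melting the ice requires m_ice L_f = 0.251×334000 = 83834 J.
37104 J < 83834 J, so only part of the ice melts and the system sits at 0 °C.
m_melted×334000 = 37104  ⇒  m_melted ≈ 0.1111 kg.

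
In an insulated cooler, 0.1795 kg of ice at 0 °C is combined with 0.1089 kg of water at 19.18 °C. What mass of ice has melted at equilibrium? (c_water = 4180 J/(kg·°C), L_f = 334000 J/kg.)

m_melted ≈ 0.0261 kg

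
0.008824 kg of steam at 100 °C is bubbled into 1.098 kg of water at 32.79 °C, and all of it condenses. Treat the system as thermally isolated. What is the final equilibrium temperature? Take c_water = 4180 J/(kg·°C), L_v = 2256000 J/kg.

T_f ≈ 37.6 °C

Energy conservation, ΣQ = 0:
latent heat released on condensation: 0.008824×2256000 = 19907; condensate cools 100→T: 0.008824×4180×(T − 100) = 36.88(T − 100); water warms: 1.098×4180×(T − 32.79) = 4589.6(T − 32.79)
4626.5 T = 19907 + 3688.4 + 150494 = 174090
T ≈ 37.63 °C — below 100 °C, confirming all the steam condensed.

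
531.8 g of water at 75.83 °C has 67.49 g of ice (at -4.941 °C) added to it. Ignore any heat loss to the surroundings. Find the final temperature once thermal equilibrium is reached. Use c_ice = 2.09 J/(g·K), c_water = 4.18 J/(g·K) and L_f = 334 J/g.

T_f ≈ 58.0 °C

Sum of m c ΔT and latent-heat terms is zero:
warm ice to 0 °C: 67.49·2.09·(0 − (-4.941)) = 696.95
  latent heat to melt: 67.49·334 = 22542
  meltwater 0→T: 67.49·4.18·T = 282.11 T
  water cools: 531.8·4.18·(T − 75.83) = 2222.9(T − 75.83)
2505 T = 168564 − 23239 = 145326
T ≈ 58.01 °C — above 0 °C, consistent with complete melting.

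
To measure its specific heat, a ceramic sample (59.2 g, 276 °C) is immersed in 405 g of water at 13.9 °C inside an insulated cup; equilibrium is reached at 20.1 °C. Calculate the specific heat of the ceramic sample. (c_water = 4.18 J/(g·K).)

c ≈ 0.693 J/(g·K)

Let T be the final temperature. ΣQ_i = 0:
59.2·c·(20.1 − 276) + 405·4.18·(20.1 − 13.9) = 0
-15149 c = -10496
c = -10496/-15149 ≈ 0.6928 J/(g·K)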